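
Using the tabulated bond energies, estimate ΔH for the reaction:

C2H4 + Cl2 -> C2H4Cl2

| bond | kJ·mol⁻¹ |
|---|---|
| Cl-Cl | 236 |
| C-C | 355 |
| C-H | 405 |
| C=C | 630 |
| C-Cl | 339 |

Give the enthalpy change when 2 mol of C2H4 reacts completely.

Bonds broken (reactants):
  C-H: 4 × 405 = 1620
  C=C: 1 × 630 = 630
  Cl-Cl: 1 × 236 = 236
  Σ(broken) = 2486 kJ
Bonds formed (products):
  C-C: 1 × 355 = 355
  C-Cl: 2 × 339 = 678
  C-H: 4 × 405 = 1620
  Σ(formed) = 2653 kJ
ΔH = Σ(broken) − Σ(formed) = 2486 − 2653 = −167 kJ
For 2× the reaction as written: 2 × (−167) = −334 kJ

ΔH = −334 kJ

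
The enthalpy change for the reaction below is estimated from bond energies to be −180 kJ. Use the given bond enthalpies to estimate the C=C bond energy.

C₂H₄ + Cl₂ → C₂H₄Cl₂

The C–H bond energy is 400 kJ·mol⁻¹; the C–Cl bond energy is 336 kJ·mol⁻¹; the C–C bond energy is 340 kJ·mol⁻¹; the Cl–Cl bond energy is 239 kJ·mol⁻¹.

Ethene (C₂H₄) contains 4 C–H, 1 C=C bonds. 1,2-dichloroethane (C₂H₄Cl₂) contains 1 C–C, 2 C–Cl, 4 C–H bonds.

D(C=C) ≈ 593 kJ/mol

Let D be the C=C bond energy.
Σ(broken) = 4×400 + 1×D + 1×239 = 1839 + D
Σ(formed) = 1×340 + 2×336 + 4×400 = 2612
ΔH = Σ(broken) − Σ(formed) = (1839 + D) − (2612) = −773 + D
Setting this equal to −180 kJ gives D = 593 kJ/mol.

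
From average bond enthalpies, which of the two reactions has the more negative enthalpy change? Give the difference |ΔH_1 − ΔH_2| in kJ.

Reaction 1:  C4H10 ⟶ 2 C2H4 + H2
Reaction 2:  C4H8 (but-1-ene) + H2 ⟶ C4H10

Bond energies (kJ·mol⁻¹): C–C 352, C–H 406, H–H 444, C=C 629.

Reaction 2, by 257 kJ

Reaction 1:
  Bonds broken (reactants):
    C–C: 3 × 352 = 1056
    C–H: 10 × 406 = 4060
    Σ(broken) = 5116 kJ
  Bonds formed (products):
    C–H: 8 × 406 = 3248
    C=C: 2 × 629 = 1258
    H–H: 1 × 444 = 444
    Σ(formed) = 4950 kJ
  ΔH_1 = 5116 − 4950 = +166 kJ
Reaction 2:
  Bonds broken (reactants):
    C–C: 2 × 352 = 704
    C–H: 8 × 406 = 3248
    C=C: 1 × 629 = 629
    H–H: 1 × 444 = 444
    Σ(broken) = 5025 kJ
  Bonds formed (products):
    C–C: 3 × 352 = 1056
    C–H: 10 × 406 = 4060
    Σ(formed) = 5116 kJ
  ΔH_2 = 5025 − 5116 = −91 kJ
ΔH_1 − ΔH_2 = +257 kJ, so reaction 2 has the more negative ΔH; |ΔH_1 − ΔH_2| = 257 kJ.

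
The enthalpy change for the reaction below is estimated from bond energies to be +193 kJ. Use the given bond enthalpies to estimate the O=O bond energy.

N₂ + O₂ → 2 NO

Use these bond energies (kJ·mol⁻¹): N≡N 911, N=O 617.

Let D be the O=O bond energy.
Σ(broken) = 1×911 + 1×D = 911 + D
Σ(formed) = 2×617 = 1234
ΔH = Σ(broken) − Σ(formed) = (911 + D) − (1234) = −323 + D
Setting this equal to +193 kJ gives D = 516 kJ/mol.

D(O=O) ≈ 516 kJ/mol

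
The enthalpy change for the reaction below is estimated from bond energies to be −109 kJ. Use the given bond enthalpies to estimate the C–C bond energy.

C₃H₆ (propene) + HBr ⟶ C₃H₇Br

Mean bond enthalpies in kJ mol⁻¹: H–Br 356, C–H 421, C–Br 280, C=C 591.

Let D be the C–C bond energy.
Σ(broken) = 1×D + 6×421 + 1×591 + 1×356 = 3473 + D
Σ(formed) = 1×280 + 2×D + 7×421 = 3227 + 2D
ΔH = Σ(broken) − Σ(formed) = (3473 + D) − (3227 + 2D) = +246 − D
Setting this equal to −109 kJ gives D = 355 kJ/mol.

D(C–C) ≈ 355 kJ/mol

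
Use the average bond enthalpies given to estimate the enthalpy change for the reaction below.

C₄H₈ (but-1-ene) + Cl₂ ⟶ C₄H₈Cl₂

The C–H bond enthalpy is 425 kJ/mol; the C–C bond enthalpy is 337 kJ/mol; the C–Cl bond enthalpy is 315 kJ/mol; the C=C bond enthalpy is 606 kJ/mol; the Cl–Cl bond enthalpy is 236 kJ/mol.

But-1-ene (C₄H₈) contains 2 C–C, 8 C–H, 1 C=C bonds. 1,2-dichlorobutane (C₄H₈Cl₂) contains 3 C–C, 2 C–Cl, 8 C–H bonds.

ΔH ≈ −125 kJ

Bonds broken (reactants):
  C–C: 2 × 337 = 674
  C–H: 8 × 425 = 3400
  C=C: 1 × 606 = 606
  Cl–Cl: 1 × 236 = 236
  Σ(broken) = 4916 kJ
Bonds formed (products):
  C–C: 3 × 337 = 1011
  C–Cl: 2 × 315 = 630
  C–H: 8 × 425 = 3400
  Σ(formed) = 5041 kJ
ΔH = Σ(broken) − Σ(formed) = 4916 − 5041 = −125 kJ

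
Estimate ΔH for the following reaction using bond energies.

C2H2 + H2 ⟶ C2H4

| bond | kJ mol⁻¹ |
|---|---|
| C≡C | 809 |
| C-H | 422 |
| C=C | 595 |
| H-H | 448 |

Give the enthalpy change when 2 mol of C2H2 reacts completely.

ΔH = −364 kJ

Bonds broken (reactants):
  C≡C: 1 × 809 = 809
  C-H: 2 × 422 = 844
  H-H: 1 × 448 = 448
  Σ(broken) = 2101 kJ
Bonds formed (products):
  C-H: 4 × 422 = 1688
  C=C: 1 × 595 = 595
  Σ(formed) = 2283 kJ
ΔH = Σ(broken) − Σ(formed) = 2101 − 2283 = −182 kJ
For 2× the reaction as written: 2 × (−182) = −364 kJ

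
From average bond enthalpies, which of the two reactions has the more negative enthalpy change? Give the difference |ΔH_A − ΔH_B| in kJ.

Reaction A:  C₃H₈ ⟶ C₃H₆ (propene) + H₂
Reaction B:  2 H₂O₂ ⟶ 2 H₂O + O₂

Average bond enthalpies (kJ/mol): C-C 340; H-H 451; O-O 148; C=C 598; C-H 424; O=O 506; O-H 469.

Reaction A:
  Bonds broken (reactants):
    C-C: 2 × 340 = 680
    C-H: 8 × 424 = 3392
    Σ(broken) = 4072 kJ
  Bonds formed (products):
    C-C: 1 × 340 = 340
    C-H: 6 × 424 = 2544
    C=C: 1 × 598 = 598
    H-H: 1 × 451 = 451
    Σ(formed) = 3933 kJ
  ΔH_A = 4072 − 3933 = +139 kJ
Reaction B:
  Bonds broken (reactants):
    O-H: 4 × 469 = 1876
    O-O: 2 × 148 = 296
    Σ(broken) = 2172 kJ
  Bonds formed (products):
    O-H: 4 × 469 = 1876
    O=O: 1 × 506 = 506
    Σ(formed) = 2382 kJ
  ΔH_B = 2172 − 2382 = −210 kJ
ΔH_A − ΔH_B = +349 kJ, so reaction B has the more negative ΔH; |ΔH_A − ΔH_B| = 349 kJ.

Reaction B, by 349 kJ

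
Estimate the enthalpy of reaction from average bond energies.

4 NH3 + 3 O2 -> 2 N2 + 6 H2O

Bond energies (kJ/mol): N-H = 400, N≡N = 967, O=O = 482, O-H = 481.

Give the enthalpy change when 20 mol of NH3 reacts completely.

Bonds broken (reactants):
  N-H: 12 × 400 = 4800
  O=O: 3 × 482 = 1446
  Σ(broken) = 6246 kJ
Bonds formed (products):
  N≡N: 2 × 967 = 1934
  O-H: 12 × 481 = 5772
  Σ(formed) = 7706 kJ
ΔH = Σ(broken) − Σ(formed) = 6246 − 7706 = −1460 kJ
For 5× the reaction as written: 5 × (−1460) = −7300 kJ

ΔH = −7300 kJ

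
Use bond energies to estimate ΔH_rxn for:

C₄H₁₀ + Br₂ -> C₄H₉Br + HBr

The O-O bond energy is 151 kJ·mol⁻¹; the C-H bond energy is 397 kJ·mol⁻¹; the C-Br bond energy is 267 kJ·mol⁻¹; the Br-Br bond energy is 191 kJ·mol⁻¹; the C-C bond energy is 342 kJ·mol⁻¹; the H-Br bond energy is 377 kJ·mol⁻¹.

ΔH ≈ −56 kJ

Bonds broken (reactants):
  Br-Br: 1 × 191 = 191
  C-C: 3 × 342 = 1026
  C-H: 10 × 397 = 3970
  Σ(broken) = 5187 kJ
Bonds formed (products):
  C-Br: 1 × 267 = 267
  C-C: 3 × 342 = 1026
  C-H: 9 × 397 = 3573
  H-Br: 1 × 377 = 377
  Σ(formed) = 5243 kJ
ΔH = Σ(broken) − Σ(formed) = 5187 − 5243 = −56 kJ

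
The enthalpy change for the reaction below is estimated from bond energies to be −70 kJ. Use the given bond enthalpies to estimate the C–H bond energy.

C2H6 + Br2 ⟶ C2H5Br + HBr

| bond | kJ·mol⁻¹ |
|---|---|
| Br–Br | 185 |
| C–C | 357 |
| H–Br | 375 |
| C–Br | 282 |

D(C–H) ≈ 402 kJ/mol

Let D be the C–H bond energy.
Σ(broken) = 1×185 + 1×357 + 6×D = 542 + 6D
Σ(formed) = 1×282 + 1×357 + 5×D + 1×375 = 1014 + 5D
ΔH = Σ(broken) − Σ(formed) = (542 + 6D) − (1014 + 5D) = −472 + D
Setting this equal to −70 kJ gives D = 402 kJ/mol.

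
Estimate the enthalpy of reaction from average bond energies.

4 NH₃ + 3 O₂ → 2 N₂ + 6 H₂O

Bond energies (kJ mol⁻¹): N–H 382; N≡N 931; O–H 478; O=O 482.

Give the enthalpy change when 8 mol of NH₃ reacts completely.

Bonds broken (reactants):
  N–H: 12 × 382 = 4584
  O=O: 3 × 482 = 1446
  Σ(broken) = 6030 kJ
Bonds formed (products):
  N≡N: 2 × 931 = 1862
  O–H: 12 × 478 = 5736
  Σ(formed) = 7598 kJ
ΔH = Σ(broken) − Σ(formed) = 6030 − 7598 = −1568 kJ
For 2× the reaction as written: 2 × (−1568) = −3136 kJ

ΔH = −3136 kJ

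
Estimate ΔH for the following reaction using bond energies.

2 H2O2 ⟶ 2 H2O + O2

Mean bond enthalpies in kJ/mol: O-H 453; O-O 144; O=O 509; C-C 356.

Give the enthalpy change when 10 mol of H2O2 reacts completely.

ΔH = −1105 kJ

Bonds broken (reactants):
  O-H: 4 × 453 = 1812
  O-O: 2 × 144 = 288
  Σ(broken) = 2100 kJ
Bonds formed (products):
  O-H: 4 × 453 = 1812
  O=O: 1 × 509 = 509
  Σ(formed) = 2321 kJ
ΔH = Σ(broken) − Σ(formed) = 2100 − 2321 = −221 kJ
For 5× the reaction as written: 5 × (−221) = −1105 kJ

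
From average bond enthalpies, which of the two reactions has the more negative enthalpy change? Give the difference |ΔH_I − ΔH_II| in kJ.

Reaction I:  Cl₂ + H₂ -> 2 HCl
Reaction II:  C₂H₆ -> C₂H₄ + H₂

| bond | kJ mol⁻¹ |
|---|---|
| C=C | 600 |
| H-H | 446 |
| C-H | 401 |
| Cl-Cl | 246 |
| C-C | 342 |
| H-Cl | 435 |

Reaction I:
  Bonds broken (reactants):
    Cl-Cl: 1 × 246 = 246
    H-H: 1 × 446 = 446
    Σ(broken) = 692 kJ
  Bonds formed (products):
    H-Cl: 2 × 435 = 870
    Σ(formed) = 870 kJ
  ΔH_I = 692 − 870 = −178 kJ
Reaction II:
  Bonds broken (reactants):
    C-C: 1 × 342 = 342
    C-H: 6 × 401 = 2406
    Σ(broken) = 2748 kJ
  Bonds formed (products):
    C-H: 4 × 401 = 1604
    C=C: 1 × 600 = 600
    H-H: 1 × 446 = 446
    Σ(formed) = 2650 kJ
  ΔH_II = 2748 − 2650 = +98 kJ
ΔH_I − ΔH_II = −276 kJ, so reaction I has the more negative ΔH; |ΔH_I − ΔH_II| = 276 kJ.

Reaction I, by 276 kJ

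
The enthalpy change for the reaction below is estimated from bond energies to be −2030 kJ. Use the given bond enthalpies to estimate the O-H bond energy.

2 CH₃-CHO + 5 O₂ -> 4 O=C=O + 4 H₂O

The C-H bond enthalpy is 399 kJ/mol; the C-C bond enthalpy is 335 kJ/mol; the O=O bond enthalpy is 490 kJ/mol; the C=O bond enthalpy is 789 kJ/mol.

Let D be the O-H bond energy.
Σ(broken) = 2×335 + 8×399 + 2×789 + 5×490 = 7890
Σ(formed) = 8×789 + 8×D = 6312 + 8D
ΔH = Σ(broken) − Σ(formed) = (7890) − (6312 + 8D) = +1578 − 8D
Setting this equal to −2030 kJ gives 8D = 3608, so D = 451 kJ/mol.

D(O-H) ≈ 451 kJ/mol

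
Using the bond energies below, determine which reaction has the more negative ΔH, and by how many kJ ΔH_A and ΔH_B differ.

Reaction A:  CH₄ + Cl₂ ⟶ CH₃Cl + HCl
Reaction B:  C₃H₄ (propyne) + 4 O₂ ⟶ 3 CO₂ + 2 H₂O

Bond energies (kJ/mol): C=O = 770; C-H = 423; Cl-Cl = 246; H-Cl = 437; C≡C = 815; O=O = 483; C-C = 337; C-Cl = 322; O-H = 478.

Reaction B, by 1666 kJ

Reaction A:
  Bonds broken (reactants):
    C-H: 4 × 423 = 1692
    Cl-Cl: 1 × 246 = 246
    Σ(broken) = 1938 kJ
  Bonds formed (products):
    C-Cl: 1 × 322 = 322
    C-H: 3 × 423 = 1269
    H-Cl: 1 × 437 = 437
    Σ(formed) = 2028 kJ
  ΔH_A = 1938 − 2028 = −90 kJ
Reaction B:
  Bonds broken (reactants):
    C≡C: 1 × 815 = 815
    C-C: 1 × 337 = 337
    C-H: 4 × 423 = 1692
    O=O: 4 × 483 = 1932
    Σ(broken) = 4776 kJ
  Bonds formed (products):
    C=O: 6 × 770 = 4620
    O-H: 4 × 478 = 1912
    Σ(formed) = 6532 kJ
  ΔH_B = 4776 − 6532 = −1756 kJ
ΔH_A − ΔH_B = +1666 kJ, so reaction B has the more negative ΔH; |ΔH_A − ΔH_B| = 1666 kJ.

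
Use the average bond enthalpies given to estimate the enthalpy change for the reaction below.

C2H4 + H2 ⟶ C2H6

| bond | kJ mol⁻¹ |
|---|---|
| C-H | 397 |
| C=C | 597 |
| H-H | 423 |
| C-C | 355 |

ΔH ≈ −129 kJ

Bonds broken (reactants):
  C-H: 4 × 397 = 1588
  C=C: 1 × 597 = 597
  H-H: 1 × 423 = 423
  Σ(broken) = 2608 kJ
Bonds formed (products):
  C-C: 1 × 355 = 355
  C-H: 6 × 397 = 2382
  Σ(formed) = 2737 kJ
ΔH = Σ(broken) − Σ(formed) = 2608 − 2737 = −129 kJ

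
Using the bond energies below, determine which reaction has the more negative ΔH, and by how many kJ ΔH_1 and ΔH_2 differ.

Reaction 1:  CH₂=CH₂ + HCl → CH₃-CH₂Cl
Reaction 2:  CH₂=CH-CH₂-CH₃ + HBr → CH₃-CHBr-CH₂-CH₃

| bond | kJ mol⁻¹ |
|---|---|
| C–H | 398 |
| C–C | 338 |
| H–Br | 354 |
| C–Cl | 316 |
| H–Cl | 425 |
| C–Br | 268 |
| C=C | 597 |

Reaction 1:
  Bonds broken (reactants):
    C–H: 4 × 398 = 1592
    C=C: 1 × 597 = 597
    H–Cl: 1 × 425 = 425
    Σ(broken) = 2614 kJ
  Bonds formed (products):
    C–C: 1 × 338 = 338
    C–Cl: 1 × 316 = 316
    C–H: 5 × 398 = 1990
    Σ(formed) = 2644 kJ
  ΔH_1 = 2614 − 2644 = −30 kJ
Reaction 2:
  Bonds broken (reactants):
    C–C: 2 × 338 = 676
    C–H: 8 × 398 = 3184
    C=C: 1 × 597 = 597
    H–Br: 1 × 354 = 354
    Σ(broken) = 4811 kJ
  Bonds formed (products):
    C–Br: 1 × 268 = 268
    C–C: 3 × 338 = 1014
    C–H: 9 × 398 = 3582
    Σ(formed) = 4864 kJ
  ΔH_2 = 4811 − 4864 = −53 kJ
ΔH_1 − ΔH_2 = +23 kJ, so reaction 2 has the more negative ΔH; |ΔH_1 − ΔH_2| = 23 kJ.

Reaction 2, by 23 kJ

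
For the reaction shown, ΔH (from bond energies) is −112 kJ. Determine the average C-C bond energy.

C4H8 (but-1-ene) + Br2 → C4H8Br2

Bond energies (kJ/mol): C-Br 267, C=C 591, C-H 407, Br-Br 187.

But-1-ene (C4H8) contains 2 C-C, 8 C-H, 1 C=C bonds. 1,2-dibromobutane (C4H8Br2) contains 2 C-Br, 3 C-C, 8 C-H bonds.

Let D be the C-C bond energy.
Σ(broken) = 1×187 + 2×D + 8×407 + 1×591 = 4034 + 2D
Σ(formed) = 2×267 + 3×D + 8×407 = 3790 + 3D
ΔH = Σ(broken) − Σ(formed) = (4034 + 2D) − (3790 + 3D) = +244 − D
Setting this equal to −112 kJ gives D = 356 kJ/mol.

D(C-C) ≈ 356 kJ/mol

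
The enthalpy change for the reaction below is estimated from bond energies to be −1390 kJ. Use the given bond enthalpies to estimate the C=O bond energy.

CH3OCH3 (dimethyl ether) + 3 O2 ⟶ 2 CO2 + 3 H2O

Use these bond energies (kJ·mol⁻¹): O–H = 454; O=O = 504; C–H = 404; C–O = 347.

Let D be the C=O bond energy.
Σ(broken) = 6×404 + 2×347 + 3×504 = 4630
Σ(formed) = 4×D + 6×454 = 2724 + 4D
ΔH = Σ(broken) − Σ(formed) = (4630) − (2724 + 4D) = +1906 − 4D
Setting this equal to −1390 kJ gives 4D = 3296, so D = 824 kJ/mol.

D(C=O) ≈ 824 kJ/mol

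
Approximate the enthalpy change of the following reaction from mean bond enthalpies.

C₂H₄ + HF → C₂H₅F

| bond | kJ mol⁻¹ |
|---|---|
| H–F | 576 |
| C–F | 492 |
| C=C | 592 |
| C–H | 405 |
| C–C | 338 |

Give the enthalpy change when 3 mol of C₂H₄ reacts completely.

Bonds broken (reactants):
  C–H: 4 × 405 = 1620
  C=C: 1 × 592 = 592
  H–F: 1 × 576 = 576
  Σ(broken) = 2788 kJ
Bonds formed (products):
  C–C: 1 × 338 = 338
  C–F: 1 × 492 = 492
  C–H: 5 × 405 = 2025
  Σ(formed) = 2855 kJ
ΔH = Σ(broken) − Σ(formed) = 2788 − 2855 = −67 kJ
For 3× the reaction as written: 3 × (−67) = −201 kJ

ΔH = −201 kJ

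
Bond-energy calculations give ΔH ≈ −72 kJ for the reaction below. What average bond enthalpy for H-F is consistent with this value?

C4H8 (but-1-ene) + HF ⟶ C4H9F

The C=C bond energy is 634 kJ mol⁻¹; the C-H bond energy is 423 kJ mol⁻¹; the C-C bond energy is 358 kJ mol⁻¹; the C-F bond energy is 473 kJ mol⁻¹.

Let D be the H-F bond energy.
Σ(broken) = 2×358 + 8×423 + 1×634 + 1×D = 4734 + D
Σ(formed) = 3×358 + 1×473 + 9×423 = 5354
ΔH = Σ(broken) − Σ(formed) = (4734 + D) − (5354) = −620 + D
Setting this equal to −72 kJ gives D = 548 kJ/mol.

D(H-F) ≈ 548 kJ/mol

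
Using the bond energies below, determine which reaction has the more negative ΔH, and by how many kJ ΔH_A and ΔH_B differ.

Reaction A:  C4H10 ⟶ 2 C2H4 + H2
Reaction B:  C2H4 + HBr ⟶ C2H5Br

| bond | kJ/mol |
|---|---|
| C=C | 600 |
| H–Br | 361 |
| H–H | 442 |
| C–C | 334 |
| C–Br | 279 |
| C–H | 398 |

Reaction B, by 206 kJ

Reaction A:
  Bonds broken (reactants):
    C–C: 3 × 334 = 1002
    C–H: 10 × 398 = 3980
    Σ(broken) = 4982 kJ
  Bonds formed (products):
    C–H: 8 × 398 = 3184
    C=C: 2 × 600 = 1200
    H–H: 1 × 442 = 442
    Σ(formed) = 4826 kJ
  ΔH_A = 4982 − 4826 = +156 kJ
Reaction B:
  Bonds broken (reactants):
    C–H: 4 × 398 = 1592
    C=C: 1 × 600 = 600
    H–Br: 1 × 361 = 361
    Σ(broken) = 2553 kJ
  Bonds formed (products):
    C–Br: 1 × 279 = 279
    C–C: 1 × 334 = 334
    C–H: 5 × 398 = 1990
    Σ(formed) = 2603 kJ
  ΔH_B = 2553 − 2603 = −50 kJ
ΔH_A − ΔH_B = +206 kJ, so reaction B has the more negative ΔH; |ΔH_A − ΔH_B| = 206 kJ.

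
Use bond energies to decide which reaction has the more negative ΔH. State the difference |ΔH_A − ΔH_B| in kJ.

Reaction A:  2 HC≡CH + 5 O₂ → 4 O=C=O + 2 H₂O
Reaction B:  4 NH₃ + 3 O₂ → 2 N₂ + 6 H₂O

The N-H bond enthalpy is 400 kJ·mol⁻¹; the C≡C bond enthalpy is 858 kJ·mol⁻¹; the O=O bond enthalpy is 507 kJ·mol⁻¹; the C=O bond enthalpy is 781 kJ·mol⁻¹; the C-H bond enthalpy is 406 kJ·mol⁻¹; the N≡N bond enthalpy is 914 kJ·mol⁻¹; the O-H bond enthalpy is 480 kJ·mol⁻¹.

Reaction A:
  Bonds broken (reactants):
    C≡C: 2 × 858 = 1716
    C-H: 4 × 406 = 1624
    O=O: 5 × 507 = 2535
    Σ(broken) = 5875 kJ
  Bonds formed (products):
    C=O: 8 × 781 = 6248
    O-H: 4 × 480 = 1920
    Σ(formed) = 8168 kJ
  ΔH_A = 5875 − 8168 = −2293 kJ
Reaction B:
  Bonds broken (reactants):
    N-H: 12 × 400 = 4800
    O=O: 3 × 507 = 1521
    Σ(broken) = 6321 kJ
  Bonds formed (products):
    N≡N: 2 × 914 = 1828
    O-H: 12 × 480 = 5760
    Σ(formed) = 7588 kJ
  ΔH_B = 6321 − 7588 = −1267 kJ
ΔH_A − ΔH_B = −1026 kJ, so reaction A has the more negative ΔH; |ΔH_A − ΔH_B| = 1026 kJ.

Reaction A, by 1026 kJ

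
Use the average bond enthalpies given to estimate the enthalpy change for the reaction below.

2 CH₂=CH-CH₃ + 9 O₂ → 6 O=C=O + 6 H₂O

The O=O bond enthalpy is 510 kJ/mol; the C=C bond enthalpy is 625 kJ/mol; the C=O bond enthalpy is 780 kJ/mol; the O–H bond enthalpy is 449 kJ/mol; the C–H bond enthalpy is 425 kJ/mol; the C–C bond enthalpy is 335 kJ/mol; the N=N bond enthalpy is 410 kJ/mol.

Bonds broken (reactants):
  C–C: 2 × 335 = 670
  C–H: 12 × 425 = 5100
  C=C: 2 × 625 = 1250
  O=O: 9 × 510 = 4590
  Σ(broken) = 11610 kJ
Bonds formed (products):
  C=O: 12 × 780 = 9360
  O–H: 12 × 449 = 5388
  Σ(formed) = 14748 kJ
ΔH = Σ(broken) − Σ(formed) = 11610 − 14748 = −3138 kJ

ΔH ≈ −3138 kJ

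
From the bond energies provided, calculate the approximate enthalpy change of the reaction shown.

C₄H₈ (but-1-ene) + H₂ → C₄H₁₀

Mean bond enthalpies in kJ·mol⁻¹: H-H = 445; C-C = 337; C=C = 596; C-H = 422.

ΔH ≈ −140 kJ

Bonds broken (reactants):
  C-C: 2 × 337 = 674
  C-H: 8 × 422 = 3376
  C=C: 1 × 596 = 596
  H-H: 1 × 445 = 445
  Σ(broken) = 5091 kJ
Bonds formed (products):
  C-C: 3 × 337 = 1011
  C-H: 10 × 422 = 4220
  Σ(formed) = 5231 kJ
ΔH = Σ(broken) − Σ(formed) = 5091 − 5231 = −140 kJ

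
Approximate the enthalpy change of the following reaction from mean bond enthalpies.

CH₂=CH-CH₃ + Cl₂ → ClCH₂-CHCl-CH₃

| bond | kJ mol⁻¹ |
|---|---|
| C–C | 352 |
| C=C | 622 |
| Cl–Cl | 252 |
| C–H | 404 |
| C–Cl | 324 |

ΔH ≈ −126 kJ

Bonds broken (reactants):
  C–C: 1 × 352 = 352
  C–H: 6 × 404 = 2424
  C=C: 1 × 622 = 622
  Cl–Cl: 1 × 252 = 252
  Σ(broken) = 3650 kJ
Bonds formed (products):
  C–C: 2 × 352 = 704
  C–Cl: 2 × 324 = 648
  C–H: 6 × 404 = 2424
  Σ(formed) = 3776 kJ
ΔH = Σ(broken) − Σ(formed) = 3650 − 3776 = −126 kJ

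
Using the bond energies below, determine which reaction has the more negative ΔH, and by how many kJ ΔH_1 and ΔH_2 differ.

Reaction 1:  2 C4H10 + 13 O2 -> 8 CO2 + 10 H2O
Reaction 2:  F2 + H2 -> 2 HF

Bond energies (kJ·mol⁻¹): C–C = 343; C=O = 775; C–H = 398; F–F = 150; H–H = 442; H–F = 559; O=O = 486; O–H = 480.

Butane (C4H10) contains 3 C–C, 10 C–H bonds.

Reaction 1:
  Bonds broken (reactants):
    C–C: 6 × 343 = 2058
    C–H: 20 × 398 = 7960
    O=O: 13 × 486 = 6318
    Σ(broken) = 16336 kJ
  Bonds formed (products):
    C=O: 16 × 775 = 12400
    O–H: 20 × 480 = 9600
    Σ(formed) = 22000 kJ
  ΔH_1 = 16336 − 22000 = −5664 kJ
Reaction 2:
  Bonds broken (reactants):
    F–F: 1 × 150 = 150
    H–H: 1 × 442 = 442
    Σ(broken) = 592 kJ
  Bonds formed (products):
    H–F: 2 × 559 = 1118
    Σ(formed) = 1118 kJ
  ΔH_2 = 592 − 1118 = −526 kJ
ΔH_1 − ΔH_2 = −5138 kJ, so reaction 1 has the more negative ΔH; |ΔH_1 − ΔH_2| = 5138 kJ.

Reaction 1, by 5138 kJ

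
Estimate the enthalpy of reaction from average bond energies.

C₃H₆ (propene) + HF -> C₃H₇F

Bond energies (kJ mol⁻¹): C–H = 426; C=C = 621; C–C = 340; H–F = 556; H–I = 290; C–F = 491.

ΔH ≈ −80 kJ

Bonds broken (reactants):
  C–C: 1 × 340 = 340
  C–H: 6 × 426 = 2556
  C=C: 1 × 621 = 621
  H–F: 1 × 556 = 556
  Σ(broken) = 4073 kJ
Bonds formed (products):
  C–C: 2 × 340 = 680
  C–F: 1 × 491 = 491
  C–H: 7 × 426 = 2982
  Σ(formed) = 4153 kJ
ΔH = Σ(broken) − Σ(formed) = 4073 − 4153 = −80 kJ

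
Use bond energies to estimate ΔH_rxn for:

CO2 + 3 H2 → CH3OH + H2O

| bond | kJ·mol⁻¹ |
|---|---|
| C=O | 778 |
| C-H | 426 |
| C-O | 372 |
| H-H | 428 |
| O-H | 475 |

ΔH ≈ −235 kJ

Bonds broken (reactants):
  C=O: 2 × 778 = 1556
  H-H: 3 × 428 = 1284
  Σ(broken) = 2840 kJ
Bonds formed (products):
  C-H: 3 × 426 = 1278
  C-O: 1 × 372 = 372
  O-H: 3 × 475 = 1425
  Σ(formed) = 3075 kJ
ΔH = Σ(broken) − Σ(formed) = 2840 − 3075 = −235 kJ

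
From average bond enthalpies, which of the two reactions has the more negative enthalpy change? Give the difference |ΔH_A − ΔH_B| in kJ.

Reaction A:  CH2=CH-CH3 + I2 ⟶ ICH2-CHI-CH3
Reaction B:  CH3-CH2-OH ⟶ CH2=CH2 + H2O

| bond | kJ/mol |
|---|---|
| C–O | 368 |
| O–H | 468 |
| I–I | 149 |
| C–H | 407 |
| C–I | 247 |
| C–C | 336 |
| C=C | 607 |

Reaction A:
  Bonds broken (reactants):
    C–C: 1 × 336 = 336
    C–H: 6 × 407 = 2442
    C=C: 1 × 607 = 607
    I–I: 1 × 149 = 149
    Σ(broken) = 3534 kJ
  Bonds formed (products):
    C–C: 2 × 336 = 672
    C–H: 6 × 407 = 2442
    C–I: 2 × 247 = 494
    Σ(formed) = 3608 kJ
  ΔH_A = 3534 − 3608 = −74 kJ
Reaction B:
  Bonds broken (reactants):
    C–C: 1 × 336 = 336
    C–H: 5 × 407 = 2035
    C–O: 1 × 368 = 368
    O–H: 1 × 468 = 468
    Σ(broken) = 3207 kJ
  Bonds formed (products):
    C–H: 4 × 407 = 1628
    C=C: 1 × 607 = 607
    O–H: 2 × 468 = 936
    Σ(formed) = 3171 kJ
  ΔH_B = 3207 − 3171 = +36 kJ
ΔH_A − ΔH_B = −110 kJ, so reaction A has the more negative ΔH; |ΔH_A − ΔH_B| = 110 kJ.

Reaction A, by 110 kJ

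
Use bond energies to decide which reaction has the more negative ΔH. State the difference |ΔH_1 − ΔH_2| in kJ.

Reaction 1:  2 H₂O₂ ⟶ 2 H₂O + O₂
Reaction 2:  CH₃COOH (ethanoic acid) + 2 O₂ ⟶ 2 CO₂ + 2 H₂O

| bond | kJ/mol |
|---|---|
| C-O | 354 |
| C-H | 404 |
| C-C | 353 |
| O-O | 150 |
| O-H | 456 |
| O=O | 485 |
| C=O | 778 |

Reaction 1:
  Bonds broken (reactants):
    O-H: 4 × 456 = 1824
    O-O: 2 × 150 = 300
    Σ(broken) = 2124 kJ
  Bonds formed (products):
    O-H: 4 × 456 = 1824
    O=O: 1 × 485 = 485
    Σ(formed) = 2309 kJ
  ΔH_1 = 2124 − 2309 = −185 kJ
Reaction 2:
  Bonds broken (reactants):
    C-C: 1 × 353 = 353
    C-H: 3 × 404 = 1212
    C-O: 1 × 354 = 354
    C=O: 1 × 778 = 778
    O-H: 1 × 456 = 456
    O=O: 2 × 485 = 970
    Σ(broken) = 4123 kJ
  Bonds formed (products):
    C=O: 4 × 778 = 3112
    O-H: 4 × 456 = 1824
    Σ(formed) = 4936 kJ
  ΔH_2 = 4123 − 4936 = −813 kJ
ΔH_1 − ΔH_2 = +628 kJ, so reaction 2 has the more negative ΔH; |ΔH_1 − ΔH_2| = 628 kJ.

Reaction 2, by 628 kJ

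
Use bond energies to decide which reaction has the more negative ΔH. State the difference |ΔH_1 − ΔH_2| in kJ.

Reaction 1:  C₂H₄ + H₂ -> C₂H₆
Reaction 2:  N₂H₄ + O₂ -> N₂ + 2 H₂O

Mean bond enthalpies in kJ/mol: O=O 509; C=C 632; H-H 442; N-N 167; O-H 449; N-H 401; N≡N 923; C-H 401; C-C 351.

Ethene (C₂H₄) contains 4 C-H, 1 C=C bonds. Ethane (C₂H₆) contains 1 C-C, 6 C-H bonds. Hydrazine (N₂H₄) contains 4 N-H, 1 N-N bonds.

Reaction 2, by 360 kJ

Reaction 1:
  Bonds broken (reactants):
    C-H: 4 × 401 = 1604
    C=C: 1 × 632 = 632
    H-H: 1 × 442 = 442
    Σ(broken) = 2678 kJ
  Bonds formed (products):
    C-C: 1 × 351 = 351
    C-H: 6 × 401 = 2406
    Σ(formed) = 2757 kJ
  ΔH_1 = 2678 − 2757 = −79 kJ
Reaction 2:
  Bonds broken (reactants):
    N-H: 4 × 401 = 1604
    N-N: 1 × 167 = 167
    O=O: 1 × 509 = 509
    Σ(broken) = 2280 kJ
  Bonds formed (products):
    N≡N: 1 × 923 = 923
    O-H: 4 × 449 = 1796
    Σ(formed) = 2719 kJ
  ΔH_2 = 2280 − 2719 = −439 kJ
ΔH_1 − ΔH_2 = +360 kJ, so reaction 2 has the more negative ΔH; |ΔH_1 − ΔH_2| = 360 kJ.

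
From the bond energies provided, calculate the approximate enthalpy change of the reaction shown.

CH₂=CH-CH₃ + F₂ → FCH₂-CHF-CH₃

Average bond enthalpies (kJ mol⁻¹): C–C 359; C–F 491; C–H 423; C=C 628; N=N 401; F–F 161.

ΔH ≈ −552 kJ

Bonds broken (reactants):
  C–C: 1 × 359 = 359
  C–H: 6 × 423 = 2538
  C=C: 1 × 628 = 628
  F–F: 1 × 161 = 161
  Σ(broken) = 3686 kJ
Bonds formed (products):
  C–C: 2 × 359 = 718
  C–F: 2 × 491 = 982
  C–H: 6 × 423 = 2538
  Σ(formed) = 4238 kJ
ΔH = Σ(broken) − Σ(formed) = 3686 − 4238 = −552 kJ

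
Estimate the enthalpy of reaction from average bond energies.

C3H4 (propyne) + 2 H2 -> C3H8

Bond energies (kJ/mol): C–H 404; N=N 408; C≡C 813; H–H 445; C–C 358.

ΔH ≈ −271 kJ

Bonds broken (reactants):
  C≡C: 1 × 813 = 813
  C–C: 1 × 358 = 358
  C–H: 4 × 404 = 1616
  H–H: 2 × 445 = 890
  Σ(broken) = 3677 kJ
Bonds formed (products):
  C–C: 2 × 358 = 716
  C–H: 8 × 404 = 3232
  Σ(formed) = 3948 kJ
ΔH = Σ(broken) − Σ(formed) = 3677 − 3948 = −271 kJ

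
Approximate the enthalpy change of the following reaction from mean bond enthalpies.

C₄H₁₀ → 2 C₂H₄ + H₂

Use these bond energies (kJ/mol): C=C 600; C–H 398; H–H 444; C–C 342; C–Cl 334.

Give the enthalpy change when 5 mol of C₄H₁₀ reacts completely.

ΔH = +890 kJ

Bonds broken (reactants):
  C–C: 3 × 342 = 1026
  C–H: 10 × 398 = 3980
  Σ(broken) = 5006 kJ
Bonds formed (products):
  C–H: 8 × 398 = 3184
  C=C: 2 × 600 = 1200
  H–H: 1 × 444 = 444
  Σ(formed) = 4828 kJ
ΔH = Σ(broken) − Σ(formed) = 5006 − 4828 = +178 kJ
For 5× the reaction as written: 5 × (+178) = +890 kJ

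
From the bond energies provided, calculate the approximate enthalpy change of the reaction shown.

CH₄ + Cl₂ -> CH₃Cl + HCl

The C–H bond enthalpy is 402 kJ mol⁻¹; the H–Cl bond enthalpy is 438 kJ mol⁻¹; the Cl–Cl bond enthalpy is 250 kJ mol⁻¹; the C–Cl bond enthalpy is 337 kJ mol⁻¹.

ΔH ≈ −123 kJ

Bonds broken (reactants):
  C–H: 4 × 402 = 1608
  Cl–Cl: 1 × 250 = 250
  Σ(broken) = 1858 kJ
Bonds formed (products):
  C–Cl: 1 × 337 = 337
  C–H: 3 × 402 = 1206
  H–Cl: 1 × 438 = 438
  Σ(formed) = 1981 kJ
ΔH = Σ(broken) − Σ(formed) = 1858 − 1981 = −123 kJ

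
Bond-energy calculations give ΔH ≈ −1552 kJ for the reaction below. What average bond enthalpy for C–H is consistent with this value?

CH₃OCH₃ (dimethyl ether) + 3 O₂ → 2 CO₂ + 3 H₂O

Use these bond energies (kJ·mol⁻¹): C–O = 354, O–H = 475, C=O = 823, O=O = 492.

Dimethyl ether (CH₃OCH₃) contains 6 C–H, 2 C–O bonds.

Let D be the C–H bond energy.
Σ(broken) = 6×D + 2×354 + 3×492 = 2184 + 6D
Σ(formed) = 4×823 + 6×475 = 6142
ΔH = Σ(broken) − Σ(formed) = (2184 + 6D) − (6142) = −3958 + 6D
Setting this equal to −1552 kJ gives 6D = 2406, so D = 401 kJ/mol.

D(C–H) ≈ 401 kJ/mol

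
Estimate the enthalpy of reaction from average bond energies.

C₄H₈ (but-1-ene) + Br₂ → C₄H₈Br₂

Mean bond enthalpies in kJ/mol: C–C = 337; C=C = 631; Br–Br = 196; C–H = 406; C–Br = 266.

Bonds broken (reactants):
  Br–Br: 1 × 196 = 196
  C–C: 2 × 337 = 674
  C–H: 8 × 406 = 3248
  C=C: 1 × 631 = 631
  Σ(broken) = 4749 kJ
Bonds formed (products):
  C–Br: 2 × 266 = 532
  C–C: 3 × 337 = 1011
  C–H: 8 × 406 = 3248
  Σ(formed) = 4791 kJ
ΔH = Σ(broken) − Σ(formed) = 4749 − 4791 = −42 kJ

ΔH ≈ −42 kJ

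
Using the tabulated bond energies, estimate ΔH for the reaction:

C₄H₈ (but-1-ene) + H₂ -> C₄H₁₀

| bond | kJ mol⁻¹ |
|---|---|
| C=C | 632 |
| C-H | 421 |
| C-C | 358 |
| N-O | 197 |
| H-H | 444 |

Bonds broken (reactants):
  C-C: 2 × 358 = 716
  C-H: 8 × 421 = 3368
  C=C: 1 × 632 = 632
  H-H: 1 × 444 = 444
  Σ(broken) = 5160 kJ
Bonds formed (products):
  C-C: 3 × 358 = 1074
  C-H: 10 × 421 = 4210
  Σ(formed) = 5284 kJ
ΔH = Σ(broken) − Σ(formed) = 5160 − 5284 = −124 kJ

ΔH ≈ −124 kJ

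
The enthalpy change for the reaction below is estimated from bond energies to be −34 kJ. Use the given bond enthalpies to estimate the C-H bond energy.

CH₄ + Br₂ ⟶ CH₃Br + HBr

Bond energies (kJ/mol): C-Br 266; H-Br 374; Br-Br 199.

D(C-H) ≈ 407 kJ/mol

Let D be the C-H bond energy.
Σ(broken) = 1×199 + 4×D = 199 + 4D
Σ(formed) = 1×266 + 3×D + 1×374 = 640 + 3D
ΔH = Σ(broken) − Σ(formed) = (199 + 4D) − (640 + 3D) = −441 + D
Setting this equal to −34 kJ gives D = 407 kJ/mol.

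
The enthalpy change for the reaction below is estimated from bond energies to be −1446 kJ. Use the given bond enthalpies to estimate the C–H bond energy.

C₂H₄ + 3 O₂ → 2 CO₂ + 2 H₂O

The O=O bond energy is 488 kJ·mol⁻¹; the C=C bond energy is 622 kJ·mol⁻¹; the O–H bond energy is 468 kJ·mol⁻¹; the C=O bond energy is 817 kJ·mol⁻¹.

Let D be the C–H bond energy.
Σ(broken) = 4×D + 1×622 + 3×488 = 2086 + 4D
Σ(formed) = 4×817 + 4×468 = 5140
ΔH = Σ(broken) − Σ(formed) = (2086 + 4D) − (5140) = −3054 + 4D
Setting this equal to −1446 kJ gives 4D = 1608, so D = 402 kJ/mol.

D(C–H) ≈ 402 kJ/mol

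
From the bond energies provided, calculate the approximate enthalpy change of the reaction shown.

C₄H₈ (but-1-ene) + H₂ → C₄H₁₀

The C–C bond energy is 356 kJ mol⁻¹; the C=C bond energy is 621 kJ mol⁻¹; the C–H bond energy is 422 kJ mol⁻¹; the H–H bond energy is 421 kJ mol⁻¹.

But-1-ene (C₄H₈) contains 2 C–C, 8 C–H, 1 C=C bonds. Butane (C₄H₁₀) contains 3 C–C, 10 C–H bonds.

ΔH ≈ −158 kJ

Bonds broken (reactants):
  C–C: 2 × 356 = 712
  C–H: 8 × 422 = 3376
  C=C: 1 × 621 = 621
  H–H: 1 × 421 = 421
  Σ(broken) = 5130 kJ
Bonds formed (products):
  C–C: 3 × 356 = 1068
  C–H: 10 × 422 = 4220
  Σ(formed) = 5288 kJ
ΔH = Σ(broken) − Σ(formed) = 5130 − 5288 = −158 kJ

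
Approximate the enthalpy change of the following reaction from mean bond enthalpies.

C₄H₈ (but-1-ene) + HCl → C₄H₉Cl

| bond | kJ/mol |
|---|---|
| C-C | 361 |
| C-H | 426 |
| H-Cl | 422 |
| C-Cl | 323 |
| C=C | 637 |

Bonds broken (reactants):
  C-C: 2 × 361 = 722
  C-H: 8 × 426 = 3408
  C=C: 1 × 637 = 637
  H-Cl: 1 × 422 = 422
  Σ(broken) = 5189 kJ
Bonds formed (products):
  C-C: 3 × 361 = 1083
  C-Cl: 1 × 323 = 323
  C-H: 9 × 426 = 3834
  Σ(formed) = 5240 kJ
ΔH = Σ(broken) − Σ(formed) = 5189 − 5240 = −51 kJ

ΔH ≈ −51 kJ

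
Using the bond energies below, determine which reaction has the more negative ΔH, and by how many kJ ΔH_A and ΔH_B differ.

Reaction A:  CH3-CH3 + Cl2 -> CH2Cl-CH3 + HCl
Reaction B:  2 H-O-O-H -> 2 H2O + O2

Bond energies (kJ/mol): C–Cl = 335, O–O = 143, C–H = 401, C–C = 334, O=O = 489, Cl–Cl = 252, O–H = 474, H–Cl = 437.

Reaction B, by 84 kJ

Reaction A:
  Bonds broken (reactants):
    C–C: 1 × 334 = 334
    C–H: 6 × 401 = 2406
    Cl–Cl: 1 × 252 = 252
    Σ(broken) = 2992 kJ
  Bonds formed (products):
    C–C: 1 × 334 = 334
    C–Cl: 1 × 335 = 335
    C–H: 5 × 401 = 2005
    H–Cl: 1 × 437 = 437
    Σ(formed) = 3111 kJ
  ΔH_A = 2992 − 3111 = −119 kJ
Reaction B:
  Bonds broken (reactants):
    O–H: 4 × 474 = 1896
    O–O: 2 × 143 = 286
    Σ(broken) = 2182 kJ
  Bonds formed (products):
    O–H: 4 × 474 = 1896
    O=O: 1 × 489 = 489
    Σ(formed) = 2385 kJ
  ΔH_B = 2182 − 2385 = −203 kJ
ΔH_A − ΔH_B = +84 kJ, so reaction B has the more negative ΔH; |ΔH_A − ΔH_B| = 84 kJ.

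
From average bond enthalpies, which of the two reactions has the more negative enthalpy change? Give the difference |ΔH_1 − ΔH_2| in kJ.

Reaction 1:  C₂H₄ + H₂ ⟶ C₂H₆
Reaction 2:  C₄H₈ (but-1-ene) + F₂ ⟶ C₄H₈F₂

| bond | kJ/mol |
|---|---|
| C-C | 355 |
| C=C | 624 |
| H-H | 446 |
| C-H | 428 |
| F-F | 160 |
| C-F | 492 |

Reaction 2, by 414 kJ

Reaction 1:
  Bonds broken (reactants):
    C-H: 4 × 428 = 1712
    C=C: 1 × 624 = 624
    H-H: 1 × 446 = 446
    Σ(broken) = 2782 kJ
  Bonds formed (products):
    C-C: 1 × 355 = 355
    C-H: 6 × 428 = 2568
    Σ(formed) = 2923 kJ
  ΔH_1 = 2782 − 2923 = −141 kJ
Reaction 2:
  Bonds broken (reactants):
    C-C: 2 × 355 = 710
    C-H: 8 × 428 = 3424
    C=C: 1 × 624 = 624
    F-F: 1 × 160 = 160
    Σ(broken) = 4918 kJ
  Bonds formed (products):
    C-C: 3 × 355 = 1065
    C-F: 2 × 492 = 984
    C-H: 8 × 428 = 3424
    Σ(formed) = 5473 kJ
  ΔH_2 = 4918 − 5473 = −555 kJ
ΔH_1 − ΔH_2 = +414 kJ, so reaction 2 has the more negative ΔH; |ΔH_1 − ΔH_2| = 414 kJ.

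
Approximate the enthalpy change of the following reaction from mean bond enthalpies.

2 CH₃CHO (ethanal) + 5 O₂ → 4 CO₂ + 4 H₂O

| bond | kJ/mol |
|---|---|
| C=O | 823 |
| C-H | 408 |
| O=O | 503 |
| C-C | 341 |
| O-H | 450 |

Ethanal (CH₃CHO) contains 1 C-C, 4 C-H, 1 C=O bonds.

ΔH ≈ −2077 kJ

Bonds broken (reactants):
  C-C: 2 × 341 = 682
  C-H: 8 × 408 = 3264
  C=O: 2 × 823 = 1646
  O=O: 5 × 503 = 2515
  Σ(broken) = 8107 kJ
Bonds formed (products):
  C=O: 8 × 823 = 6584
  O-H: 8 × 450 = 3600
  Σ(formed) = 10184 kJ
ΔH = Σ(broken) − Σ(formed) = 8107 − 10184 = −2077 kJ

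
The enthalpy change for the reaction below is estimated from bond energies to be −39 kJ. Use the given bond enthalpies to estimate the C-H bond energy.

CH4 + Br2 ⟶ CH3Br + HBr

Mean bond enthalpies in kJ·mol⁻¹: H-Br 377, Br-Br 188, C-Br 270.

Let D be the C-H bond energy.
Σ(broken) = 1×188 + 4×D = 188 + 4D
Σ(formed) = 1×270 + 3×D + 1×377 = 647 + 3D
ΔH = Σ(broken) − Σ(formed) = (188 + 4D) − (647 + 3D) = −459 + D
Setting this equal to −39 kJ gives D = 420 kJ/mol.

D(C-H) ≈ 420 kJ/mol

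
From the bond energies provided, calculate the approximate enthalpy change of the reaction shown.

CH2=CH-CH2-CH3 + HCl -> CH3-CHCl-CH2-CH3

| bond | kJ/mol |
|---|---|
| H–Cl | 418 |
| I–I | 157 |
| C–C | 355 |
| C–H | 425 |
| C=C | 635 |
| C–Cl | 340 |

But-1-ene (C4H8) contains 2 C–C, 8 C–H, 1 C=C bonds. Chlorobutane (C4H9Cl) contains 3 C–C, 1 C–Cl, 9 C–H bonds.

ΔH ≈ −67 kJ

Bonds broken (reactants):
  C–C: 2 × 355 = 710
  C–H: 8 × 425 = 3400
  C=C: 1 × 635 = 635
  H–Cl: 1 × 418 = 418
  Σ(broken) = 5163 kJ
Bonds formed (products):
  C–C: 3 × 355 = 1065
  C–Cl: 1 × 340 = 340
  C–H: 9 × 425 = 3825
  Σ(formed) = 5230 kJ
ΔH = Σ(broken) − Σ(formed) = 5163 − 5230 = −67 kJ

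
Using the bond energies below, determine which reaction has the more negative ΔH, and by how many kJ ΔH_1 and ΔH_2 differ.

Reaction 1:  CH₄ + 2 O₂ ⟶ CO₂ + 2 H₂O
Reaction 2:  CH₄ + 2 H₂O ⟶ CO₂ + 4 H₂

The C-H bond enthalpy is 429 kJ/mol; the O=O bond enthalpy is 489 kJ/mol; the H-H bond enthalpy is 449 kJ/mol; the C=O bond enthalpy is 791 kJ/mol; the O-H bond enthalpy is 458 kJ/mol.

Reaction 1:
  Bonds broken (reactants):
    C-H: 4 × 429 = 1716
    O=O: 2 × 489 = 978
    Σ(broken) = 2694 kJ
  Bonds formed (products):
    C=O: 2 × 791 = 1582
    O-H: 4 × 458 = 1832
    Σ(formed) = 3414 kJ
  ΔH_1 = 2694 − 3414 = −720 kJ
Reaction 2:
  Bonds broken (reactants):
    C-H: 4 × 429 = 1716
    O-H: 4 × 458 = 1832
    Σ(broken) = 3548 kJ
  Bonds formed (products):
    C=O: 2 × 791 = 1582
    H-H: 4 × 449 = 1796
    Σ(formed) = 3378 kJ
  ΔH_2 = 3548 − 3378 = +170 kJ
ΔH_1 − ΔH_2 = −890 kJ, so reaction 1 has the more negative ΔH; |ΔH_1 − ΔH_2| = 890 kJ.

Reaction 1, by 890 kJ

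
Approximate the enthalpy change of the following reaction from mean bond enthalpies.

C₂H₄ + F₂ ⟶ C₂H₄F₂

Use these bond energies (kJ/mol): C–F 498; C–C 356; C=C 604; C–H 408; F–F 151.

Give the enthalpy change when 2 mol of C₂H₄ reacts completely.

ΔH = −1194 kJ

Bonds broken (reactants):
  C–H: 4 × 408 = 1632
  C=C: 1 × 604 = 604
  F–F: 1 × 151 = 151
  Σ(broken) = 2387 kJ
Bonds formed (products):
  C–C: 1 × 356 = 356
  C–F: 2 × 498 = 996
  C–H: 4 × 408 = 1632
  Σ(formed) = 2984 kJ
ΔH = Σ(broken) − Σ(formed) = 2387 − 2984 = −597 kJ
For 2× the reaction as written: 2 × (−597) = −1194 kJ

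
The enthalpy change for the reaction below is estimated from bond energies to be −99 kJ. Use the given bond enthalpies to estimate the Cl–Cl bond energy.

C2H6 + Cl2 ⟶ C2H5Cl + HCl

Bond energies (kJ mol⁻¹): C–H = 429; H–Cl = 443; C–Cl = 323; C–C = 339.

Let D be the Cl–Cl bond energy.
Σ(broken) = 1×339 + 6×429 + 1×D = 2913 + D
Σ(formed) = 1×339 + 1×323 + 5×429 + 1×443 = 3250
ΔH = Σ(broken) − Σ(formed) = (2913 + D) − (3250) = −337 + D
Setting this equal to −99 kJ gives D = 238 kJ/mol.

D(Cl–Cl) ≈ 238 kJ/mol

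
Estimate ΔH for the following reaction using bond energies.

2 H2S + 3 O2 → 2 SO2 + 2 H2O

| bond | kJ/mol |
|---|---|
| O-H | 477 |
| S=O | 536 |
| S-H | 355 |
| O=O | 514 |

Bonds broken (reactants):
  O=O: 3 × 514 = 1542
  S-H: 4 × 355 = 1420
  Σ(broken) = 2962 kJ
Bonds formed (products):
  O-H: 4 × 477 = 1908
  S=O: 4 × 536 = 2144
  Σ(formed) = 4052 kJ
ΔH = Σ(broken) − Σ(formed) = 2962 − 4052 = −1090 kJ

ΔH ≈ −1090 kJ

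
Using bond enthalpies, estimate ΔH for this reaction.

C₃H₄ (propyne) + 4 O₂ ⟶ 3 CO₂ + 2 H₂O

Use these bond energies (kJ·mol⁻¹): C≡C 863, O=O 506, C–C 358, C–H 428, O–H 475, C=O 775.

ΔH ≈ −1593 kJ

Bonds broken (reactants):
  C≡C: 1 × 863 = 863
  C–C: 1 × 358 = 358
  C–H: 4 × 428 = 1712
  O=O: 4 × 506 = 2024
  Σ(broken) = 4957 kJ
Bonds formed (products):
  C=O: 6 × 775 = 4650
  O–H: 4 × 475 = 1900
  Σ(formed) = 6550 kJ
ΔH = Σ(broken) − Σ(formed) = 4957 − 6550 = −1593 kJ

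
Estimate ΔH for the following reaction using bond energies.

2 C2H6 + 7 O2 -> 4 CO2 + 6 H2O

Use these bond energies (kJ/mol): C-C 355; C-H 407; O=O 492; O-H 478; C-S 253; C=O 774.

Bonds broken (reactants):
  C-C: 2 × 355 = 710
  C-H: 12 × 407 = 4884
  O=O: 7 × 492 = 3444
  Σ(broken) = 9038 kJ
Bonds formed (products):
  C=O: 8 × 774 = 6192
  O-H: 12 × 478 = 5736
  Σ(formed) = 11928 kJ
ΔH = Σ(broken) − Σ(formed) = 9038 − 11928 = −2890 kJ

ΔH ≈ −2890 kJ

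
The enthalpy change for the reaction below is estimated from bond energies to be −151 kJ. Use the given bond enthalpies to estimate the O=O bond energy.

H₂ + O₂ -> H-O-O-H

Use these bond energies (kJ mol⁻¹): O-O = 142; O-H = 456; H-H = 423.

Let D be the O=O bond energy.
Σ(broken) = 1×423 + 1×D = 423 + D
Σ(formed) = 2×456 + 1×142 = 1054
ΔH = Σ(broken) − Σ(formed) = (423 + D) − (1054) = −631 + D
Setting this equal to −151 kJ gives D = 480 kJ/mol.

D(O=O) ≈ 480 kJ/mol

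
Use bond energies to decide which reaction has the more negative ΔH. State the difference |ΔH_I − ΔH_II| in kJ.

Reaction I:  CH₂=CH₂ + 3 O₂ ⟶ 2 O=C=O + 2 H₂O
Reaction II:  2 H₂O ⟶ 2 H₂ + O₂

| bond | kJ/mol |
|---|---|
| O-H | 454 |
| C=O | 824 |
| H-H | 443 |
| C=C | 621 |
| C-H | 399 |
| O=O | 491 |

Reaction I, by 1861 kJ

Reaction I:
  Bonds broken (reactants):
    C-H: 4 × 399 = 1596
    C=C: 1 × 621 = 621
    O=O: 3 × 491 = 1473
    Σ(broken) = 3690 kJ
  Bonds formed (products):
    C=O: 4 × 824 = 3296
    O-H: 4 × 454 = 1816
    Σ(formed) = 5112 kJ
  ΔH_I = 3690 − 5112 = −1422 kJ
Reaction II:
  Bonds broken (reactants):
    O-H: 4 × 454 = 1816
    Σ(broken) = 1816 kJ
  Bonds formed (products):
    H-H: 2 × 443 = 886
    O=O: 1 × 491 = 491
    Σ(formed) = 1377 kJ
  ΔH_II = 1816 − 1377 = +439 kJ
ΔH_I − ΔH_II = −1861 kJ, so reaction I has the more negative ΔH; |ΔH_I − ΔH_II| = 1861 kJ.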